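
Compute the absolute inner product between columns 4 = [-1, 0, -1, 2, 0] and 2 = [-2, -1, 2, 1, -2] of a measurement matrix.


Inner product: -1*-2 + 0*-1 + -1*2 + 2*1 + 0*-2
Products: [2, 0, -2, 2, 0]
Sum = 2.
|dot| = 2.

2


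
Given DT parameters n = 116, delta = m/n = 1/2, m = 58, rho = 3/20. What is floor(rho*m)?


m = 1/2*116 = 58.
rho = 3/20.
rho*m = 3/20*58 = 8.7.
k = floor(8.7) = 8.

8


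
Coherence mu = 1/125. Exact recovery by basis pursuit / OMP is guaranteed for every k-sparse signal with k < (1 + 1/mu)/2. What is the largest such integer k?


1/mu = 125.
1 + 1/mu = 126.
(1 + 1/mu)/2 = 63 is an integer and the inequality is strict, so k_max = 63 - 1 = 62.

62


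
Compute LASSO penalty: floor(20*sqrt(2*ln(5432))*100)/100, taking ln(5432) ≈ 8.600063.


ln(5432) ≈ 8.600063.
2*ln(n) ≈ 17.200126.
sqrt(2*ln(n)) ≈ sqrt(17.200126) ≈ 4.147303.
lambda ≈ 20*4.147303 = 82.94606.
floor(lambda*100)/100 = 82.94.

82.94


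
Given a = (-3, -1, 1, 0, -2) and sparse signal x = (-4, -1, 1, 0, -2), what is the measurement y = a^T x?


Non-zero terms: ['-3*-4', '-1*-1', '1*1', '-2*-2']
Products: [12, 1, 1, 4]
y = sum = 18.

18


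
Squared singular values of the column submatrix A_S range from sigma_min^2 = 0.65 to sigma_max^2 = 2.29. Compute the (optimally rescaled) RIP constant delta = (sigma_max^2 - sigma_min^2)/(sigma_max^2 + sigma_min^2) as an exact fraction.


lambda_max - lambda_min = 2.29 - 0.65 = 1.64.
lambda_max + lambda_min = 2.29 + 0.65 = 2.94.
delta = 1.64/2.94 = 164/294 = 82/147.

82/147


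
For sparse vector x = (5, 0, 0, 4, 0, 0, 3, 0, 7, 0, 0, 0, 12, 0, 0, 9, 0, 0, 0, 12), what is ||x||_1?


Non-zero entries: [(0, 5), (3, 4), (6, 3), (8, 7), (12, 12), (15, 9), (19, 12)]
Absolute values: [5, 4, 3, 7, 12, 9, 12]
||x||_1 = sum = 52.

52


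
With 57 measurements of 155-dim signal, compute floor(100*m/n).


100*m/n = 100*57/155 ≈ 36.7742.
floor = 36.

36


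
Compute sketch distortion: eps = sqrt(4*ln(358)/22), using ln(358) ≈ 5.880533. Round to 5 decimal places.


ln(358) ≈ 5.880533.
4*ln(N)/m ≈ 4*5.880533/22 ≈ 1.06918782.
eps = sqrt(1.06918782) ≈ 1.0340154 ≈ 1.03402.

1.03402


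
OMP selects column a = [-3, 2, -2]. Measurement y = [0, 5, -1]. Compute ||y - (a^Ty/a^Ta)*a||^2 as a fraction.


a^T a = 17.
a^T y = 12.
coeff = 12/17 = 12/17.
||r||^2 = 298/17.

298/17


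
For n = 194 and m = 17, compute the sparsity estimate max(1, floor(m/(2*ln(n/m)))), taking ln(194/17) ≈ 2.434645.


n/m = 194/17.
ln(n/m) ≈ 2.434645.
2*ln(n/m) ≈ 4.86929.
m/(2*ln(n/m)) ≈ 17/4.86929 ≈ 3.4913.
floor = 3.
k_max = max(1, 3) = 3.

3


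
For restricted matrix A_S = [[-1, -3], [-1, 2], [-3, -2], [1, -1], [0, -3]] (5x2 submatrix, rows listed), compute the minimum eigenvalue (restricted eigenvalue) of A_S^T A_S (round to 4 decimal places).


A_S^T A_S = [[12, 6], [6, 27]].
trace = 39.
det = 288.
disc = trace^2 - 4*det = 1521 - 4*288 = 369.
sqrt(369) ≈ 19.209373.
lam_min = (39 - sqrt(369))/2 ≈ (39 - 19.209373)/2 = 9.8953135 ≈ 9.8953.

9.8953


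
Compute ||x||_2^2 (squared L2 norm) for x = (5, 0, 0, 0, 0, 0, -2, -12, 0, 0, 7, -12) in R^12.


Non-zero entries: [(0, 5), (6, -2), (7, -12), (10, 7), (11, -12)]
Squares: [25, 4, 144, 49, 144]
||x||_2^2 = sum = 366.

366


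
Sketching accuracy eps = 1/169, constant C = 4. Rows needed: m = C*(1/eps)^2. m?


1/eps = 169.
(1/eps)^2 = 28561.
m = 4*28561 = 114244.

114244


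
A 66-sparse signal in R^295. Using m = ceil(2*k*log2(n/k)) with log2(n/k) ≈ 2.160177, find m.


log2(n/k) = log2(295/66) ≈ 2.160177.
2*k*log2(n/k) ≈ 2*66*2.160177 = 285.143364.
m = ceil(285.143364) = 286.

286


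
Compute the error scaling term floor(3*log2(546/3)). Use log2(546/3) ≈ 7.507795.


log2(n/k) = log2(546/3) ≈ 7.507795.
k*log2(n/k) ≈ 3*7.507795 = 22.523385.
floor(22.523385) = 22.

22


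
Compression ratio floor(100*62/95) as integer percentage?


100*m/n = 100*62/95 ≈ 65.2632.
floor = 65.

65


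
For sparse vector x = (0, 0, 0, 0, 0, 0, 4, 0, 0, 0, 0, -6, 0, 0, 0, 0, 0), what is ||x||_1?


Non-zero entries: [(6, 4), (11, -6)]
Absolute values: [4, 6]
||x||_1 = sum = 10.

10


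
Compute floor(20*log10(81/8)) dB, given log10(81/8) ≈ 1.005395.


||x||/||e|| = 81/8.
log10(81/8) ≈ 1.005395.
20*log10(||x||/||e||) ≈ 20*1.005395 = 20.1079.
floor(20.1079) = 20.

20


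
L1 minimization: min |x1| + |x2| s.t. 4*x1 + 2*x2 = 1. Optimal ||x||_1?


Axis intercepts:
  x1 = 1/4, x2 = 0: L1 = 1/4
  x1 = 0, x2 = 1/2: L1 = 1/2
x* = (1/4, 0)
||x*||_1 = 1/4.

1/4


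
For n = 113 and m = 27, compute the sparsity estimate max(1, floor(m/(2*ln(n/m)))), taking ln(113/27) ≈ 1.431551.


n/m = 113/27.
ln(n/m) ≈ 1.431551.
2*ln(n/m) ≈ 2.863102.
m/(2*ln(n/m)) ≈ 27/2.863102 ≈ 9.4303.
floor = 9.
k_max = max(1, 9) = 9.

9


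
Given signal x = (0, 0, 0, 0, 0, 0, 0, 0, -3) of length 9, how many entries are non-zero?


Non-zero positions: [8].
Sparsity = 1.

1


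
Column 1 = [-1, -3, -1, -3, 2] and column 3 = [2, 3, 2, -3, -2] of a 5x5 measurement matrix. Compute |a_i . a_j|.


Inner product: -1*2 + -3*3 + -1*2 + -3*-3 + 2*-2
Products: [-2, -9, -2, 9, -4]
Sum = -8.
|dot| = 8.

8


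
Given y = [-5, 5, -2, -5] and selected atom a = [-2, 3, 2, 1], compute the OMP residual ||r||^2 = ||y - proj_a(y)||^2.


a^T a = 18.
a^T y = 16.
coeff = 16/18 = 8/9.
||r||^2 = 583/9.

583/9


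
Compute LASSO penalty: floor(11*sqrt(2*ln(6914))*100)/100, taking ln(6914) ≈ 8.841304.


ln(6914) ≈ 8.841304.
2*ln(n) ≈ 17.682608.
sqrt(2*ln(n)) ≈ sqrt(17.682608) ≈ 4.205069.
lambda ≈ 11*4.205069 = 46.255759.
floor(lambda*100)/100 = 46.25.

46.25


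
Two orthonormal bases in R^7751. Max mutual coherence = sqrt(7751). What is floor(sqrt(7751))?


88^2 = 7744 <= 7751 < 7921 = 89^2, so 88 <= sqrt(7751) < 89.
floor(sqrt(7751)) = 88.

88


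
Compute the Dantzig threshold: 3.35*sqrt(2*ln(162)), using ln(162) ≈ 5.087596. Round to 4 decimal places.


ln(162) ≈ 5.087596.
2*ln(n) ≈ 10.175192.
sqrt(2*ln(n)) ≈ sqrt(10.175192) ≈ 3.189858.
threshold ≈ 3.35*3.189858 = 10.6860243 ≈ 10.6860.

10.6860


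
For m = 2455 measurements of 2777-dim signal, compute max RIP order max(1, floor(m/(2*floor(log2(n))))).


floor(log2(2777)) = 11.
2*11 = 22.
m/(2*floor(log2(n))) = 2455/22 ≈ 111.5909.
floor = 111.
k = max(1, 111) = 111.

111


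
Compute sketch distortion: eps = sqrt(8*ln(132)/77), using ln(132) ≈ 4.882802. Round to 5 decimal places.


ln(132) ≈ 4.882802.
8*ln(N)/m ≈ 8*4.882802/77 ≈ 0.5073041.
eps = sqrt(0.5073041) ≈ 0.7122528 ≈ 0.71225.

0.71225


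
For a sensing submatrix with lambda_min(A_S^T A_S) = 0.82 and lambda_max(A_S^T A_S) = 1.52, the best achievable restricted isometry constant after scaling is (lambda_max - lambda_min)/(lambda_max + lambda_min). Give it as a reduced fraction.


lambda_max - lambda_min = 1.52 - 0.82 = 0.70.
lambda_max + lambda_min = 1.52 + 0.82 = 2.34.
delta = 0.70/2.34 = 70/234 = 35/117.

35/117


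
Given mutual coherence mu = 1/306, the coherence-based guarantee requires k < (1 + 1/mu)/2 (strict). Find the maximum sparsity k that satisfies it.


1/mu = 306.
1 + 1/mu = 307.
(1 + 1/mu)/2 = 153.5 is not an integer, so k_max = floor(153.5) = 153.

153


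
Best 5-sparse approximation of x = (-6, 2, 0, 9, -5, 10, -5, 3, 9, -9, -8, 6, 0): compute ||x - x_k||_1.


Sorted |x_i| descending: [10, 9, 9, 9, 8, 6, 6, 5, 5, 3, 2, 0, 0]
Keep top 5: [10, 9, 9, 9, 8]
Tail entries: [6, 6, 5, 5, 3, 2, 0, 0]
L1 error = sum of tail = 27.

27


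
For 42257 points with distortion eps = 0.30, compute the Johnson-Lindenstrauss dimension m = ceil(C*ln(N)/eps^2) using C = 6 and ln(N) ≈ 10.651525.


ln(42257) ≈ 10.651525.
eps^2 = 0.30^2 = 0.09.
C*ln(N)/eps^2 ≈ 6*10.651525/0.09 ≈ 710.1017.
m = ceil(710.1017) = 711.

711


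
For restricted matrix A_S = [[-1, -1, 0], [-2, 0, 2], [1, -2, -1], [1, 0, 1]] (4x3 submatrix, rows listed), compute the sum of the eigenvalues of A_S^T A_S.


Sum of eigenvalues of A_S^T A_S = trace(A_S^T A_S) = sum of squared column norms of A_S.
A_S^T A_S diagonal: [7, 5, 6].
trace = 7 + 5 + 6 = 18.

18


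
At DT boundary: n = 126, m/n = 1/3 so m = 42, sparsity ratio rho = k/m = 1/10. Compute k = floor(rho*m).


m = 1/3*126 = 42.
rho = 1/10.
rho*m = 1/10*42 = 4.2.
k = floor(4.2) = 4.

4


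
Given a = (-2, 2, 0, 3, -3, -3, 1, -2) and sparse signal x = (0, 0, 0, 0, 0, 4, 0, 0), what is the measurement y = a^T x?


Non-zero terms: ['-3*4']
Products: [-12]
y = sum = -12.

-12


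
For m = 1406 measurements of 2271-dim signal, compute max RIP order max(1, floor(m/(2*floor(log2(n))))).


floor(log2(2271)) = 11.
2*11 = 22.
m/(2*floor(log2(n))) = 1406/22 ≈ 63.9091.
floor = 63.
k = max(1, 63) = 63.

63


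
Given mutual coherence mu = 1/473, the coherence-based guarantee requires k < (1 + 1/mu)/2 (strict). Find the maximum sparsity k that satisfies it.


1/mu = 473.
1 + 1/mu = 474.
(1 + 1/mu)/2 = 237 is an integer and the inequality is strict, so k_max = 237 - 1 = 236.

236


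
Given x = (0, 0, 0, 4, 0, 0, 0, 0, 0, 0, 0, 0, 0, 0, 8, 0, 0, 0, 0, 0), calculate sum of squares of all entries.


Non-zero entries: [(3, 4), (14, 8)]
Squares: [16, 64]
||x||_2^2 = sum = 80.

80


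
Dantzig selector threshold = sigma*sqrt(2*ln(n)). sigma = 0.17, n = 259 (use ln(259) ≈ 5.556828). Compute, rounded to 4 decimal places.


ln(259) ≈ 5.556828.
2*ln(n) ≈ 11.113656.
sqrt(2*ln(n)) ≈ sqrt(11.113656) ≈ 3.333715.
threshold ≈ 0.17*3.333715 = 0.56673155 ≈ 0.5667.

0.5667


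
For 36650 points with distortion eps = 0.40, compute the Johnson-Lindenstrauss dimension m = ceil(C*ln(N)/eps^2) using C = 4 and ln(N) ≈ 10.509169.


ln(36650) ≈ 10.509169.
eps^2 = 0.40^2 = 0.16.
C*ln(N)/eps^2 ≈ 4*10.509169/0.16 ≈ 262.7292.
m = ceil(262.7292) = 263.

263


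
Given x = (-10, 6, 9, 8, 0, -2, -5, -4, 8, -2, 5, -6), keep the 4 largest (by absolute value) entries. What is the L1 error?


Sorted |x_i| descending: [10, 9, 8, 8, 6, 6, 5, 5, 4, 2, 2, 0]
Keep top 4: [10, 9, 8, 8]
Tail entries: [6, 6, 5, 5, 4, 2, 2, 0]
L1 error = sum of tail = 30.

30


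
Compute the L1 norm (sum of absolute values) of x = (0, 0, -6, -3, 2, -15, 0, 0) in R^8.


Non-zero entries: [(2, -6), (3, -3), (4, 2), (5, -15)]
Absolute values: [6, 3, 2, 15]
||x||_1 = sum = 26.

26


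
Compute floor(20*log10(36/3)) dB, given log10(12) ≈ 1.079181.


||x||/||e|| = 36/3 = 12.
log10(12) ≈ 1.079181.
20*log10(||x||/||e||) ≈ 20*1.079181 = 21.58362.
floor(21.58362) = 21.

21


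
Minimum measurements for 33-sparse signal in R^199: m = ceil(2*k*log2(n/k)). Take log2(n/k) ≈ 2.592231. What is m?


log2(n/k) = log2(199/33) ≈ 2.592231.
2*k*log2(n/k) ≈ 2*33*2.592231 = 171.087246.
m = ceil(171.087246) = 172.

172


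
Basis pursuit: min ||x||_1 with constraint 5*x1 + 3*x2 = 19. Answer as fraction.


Axis intercepts:
  x1 = 19/5, x2 = 0: L1 = 19/5
  x1 = 0, x2 = 19/3: L1 = 19/3
x* = (19/5, 0)
||x*||_1 = 19/5.

19/5


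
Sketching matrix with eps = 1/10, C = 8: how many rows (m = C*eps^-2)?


1/eps = 10.
(1/eps)^2 = 100.
m = 8*100 = 800.

800


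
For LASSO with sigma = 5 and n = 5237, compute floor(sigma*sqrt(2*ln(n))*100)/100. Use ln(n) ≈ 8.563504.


ln(5237) ≈ 8.563504.
2*ln(n) ≈ 17.127008.
sqrt(2*ln(n)) ≈ sqrt(17.127008) ≈ 4.138479.
lambda ≈ 5*4.138479 = 20.692395.
floor(lambda*100)/100 = 20.69.

20.69


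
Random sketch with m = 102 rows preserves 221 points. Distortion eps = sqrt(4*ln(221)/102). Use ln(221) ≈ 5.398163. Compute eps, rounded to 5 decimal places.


ln(221) ≈ 5.398163.
4*ln(N)/m ≈ 4*5.398163/102 ≈ 0.21169267.
eps = sqrt(0.21169267) ≈ 0.4601007 ≈ 0.46010.

0.46010


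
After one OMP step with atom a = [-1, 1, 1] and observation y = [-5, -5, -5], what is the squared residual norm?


a^T a = 3.
a^T y = -5.
coeff = -5/3 = -5/3.
||r||^2 = 200/3.

200/3


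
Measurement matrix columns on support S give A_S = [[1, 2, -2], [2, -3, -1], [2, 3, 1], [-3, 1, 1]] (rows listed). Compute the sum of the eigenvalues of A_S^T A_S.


Sum of eigenvalues of A_S^T A_S = trace(A_S^T A_S) = sum of squared column norms of A_S.
A_S^T A_S diagonal: [18, 23, 7].
trace = 18 + 23 + 7 = 48.

48


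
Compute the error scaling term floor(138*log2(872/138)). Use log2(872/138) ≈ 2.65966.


log2(n/k) = log2(872/138) ≈ 2.65966.
k*log2(n/k) ≈ 138*2.65966 = 367.03308.
floor(367.03308) = 367.

367


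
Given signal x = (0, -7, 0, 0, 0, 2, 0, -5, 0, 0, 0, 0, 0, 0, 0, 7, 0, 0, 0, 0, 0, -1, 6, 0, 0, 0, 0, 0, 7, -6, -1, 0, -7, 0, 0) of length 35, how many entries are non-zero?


Non-zero positions: [1, 5, 7, 15, 21, 22, 28, 29, 30, 32].
Sparsity = 10.

10


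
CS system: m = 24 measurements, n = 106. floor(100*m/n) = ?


100*m/n = 100*24/106 ≈ 22.6415.
floor = 22.

22


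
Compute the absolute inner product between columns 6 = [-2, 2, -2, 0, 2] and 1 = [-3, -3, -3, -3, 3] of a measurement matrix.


Inner product: -2*-3 + 2*-3 + -2*-3 + 0*-3 + 2*3
Products: [6, -6, 6, 0, 6]
Sum = 12.
|dot| = 12.

12


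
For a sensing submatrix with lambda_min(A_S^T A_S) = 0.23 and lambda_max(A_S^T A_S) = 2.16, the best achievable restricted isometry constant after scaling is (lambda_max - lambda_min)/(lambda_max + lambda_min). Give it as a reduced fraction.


lambda_max - lambda_min = 2.16 - 0.23 = 1.93.
lambda_max + lambda_min = 2.16 + 0.23 = 2.39.
delta = 1.93/2.39 = 193/239.

193/239


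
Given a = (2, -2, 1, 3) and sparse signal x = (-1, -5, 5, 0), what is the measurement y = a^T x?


Non-zero terms: ['2*-1', '-2*-5', '1*5']
Products: [-2, 10, 5]
y = sum = 13.

13


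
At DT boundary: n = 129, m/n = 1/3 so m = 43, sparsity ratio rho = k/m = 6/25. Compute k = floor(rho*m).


m = 1/3*129 = 43.
rho = 6/25.
rho*m = 6/25*43 = 10.32.
k = floor(10.32) = 10.

10


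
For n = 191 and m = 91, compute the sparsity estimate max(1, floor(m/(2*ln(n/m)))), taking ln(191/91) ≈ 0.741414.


n/m = 191/91.
ln(n/m) ≈ 0.741414.
2*ln(n/m) ≈ 1.482828.
m/(2*ln(n/m)) ≈ 91/1.482828 ≈ 61.3692.
floor = 61.
k_max = max(1, 61) = 61.

61


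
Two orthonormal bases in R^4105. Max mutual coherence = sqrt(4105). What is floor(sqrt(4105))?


64^2 = 4096 <= 4105 < 4225 = 65^2, so 64 <= sqrt(4105) < 65.
floor(sqrt(4105)) = 64.

64


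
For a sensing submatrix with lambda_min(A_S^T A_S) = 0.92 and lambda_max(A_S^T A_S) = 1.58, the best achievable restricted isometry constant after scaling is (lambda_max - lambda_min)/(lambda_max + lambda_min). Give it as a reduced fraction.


lambda_max - lambda_min = 1.58 - 0.92 = 0.66.
lambda_max + lambda_min = 1.58 + 0.92 = 2.50.
delta = 0.66/2.50 = 66/250 = 33/125.

33/125


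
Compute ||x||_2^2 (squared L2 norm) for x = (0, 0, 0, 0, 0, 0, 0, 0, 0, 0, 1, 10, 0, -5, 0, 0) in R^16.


Non-zero entries: [(10, 1), (11, 10), (13, -5)]
Squares: [1, 100, 25]
||x||_2^2 = sum = 126.

126


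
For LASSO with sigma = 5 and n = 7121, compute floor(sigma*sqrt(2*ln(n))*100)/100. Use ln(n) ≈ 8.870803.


ln(7121) ≈ 8.870803.
2*ln(n) ≈ 17.741606.
sqrt(2*ln(n)) ≈ sqrt(17.741606) ≈ 4.212079.
lambda ≈ 5*4.212079 = 21.060395.
floor(lambda*100)/100 = 21.06.

21.06


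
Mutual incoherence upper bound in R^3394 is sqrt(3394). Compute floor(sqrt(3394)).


58^2 = 3364 <= 3394 < 3481 = 59^2, so 58 <= sqrt(3394) < 59.
floor(sqrt(3394)) = 58.

58


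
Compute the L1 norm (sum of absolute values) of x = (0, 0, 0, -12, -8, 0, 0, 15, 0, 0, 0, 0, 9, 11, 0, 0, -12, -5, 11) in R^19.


Non-zero entries: [(3, -12), (4, -8), (7, 15), (12, 9), (13, 11), (16, -12), (17, -5), (18, 11)]
Absolute values: [12, 8, 15, 9, 11, 12, 5, 11]
||x||_1 = sum = 83.

83


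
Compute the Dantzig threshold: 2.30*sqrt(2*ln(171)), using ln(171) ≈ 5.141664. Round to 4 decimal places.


ln(171) ≈ 5.141664.
2*ln(n) ≈ 10.283328.
sqrt(2*ln(n)) ≈ sqrt(10.283328) ≈ 3.206763.
threshold ≈ 2.30*3.206763 = 7.3755549 ≈ 7.3756.

7.3756


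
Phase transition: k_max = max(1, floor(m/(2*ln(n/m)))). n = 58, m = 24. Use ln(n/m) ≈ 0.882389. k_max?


n/m = 58/24 = 29/12.
ln(n/m) ≈ 0.882389.
2*ln(n/m) ≈ 1.764778.
m/(2*ln(n/m)) ≈ 24/1.764778 ≈ 13.5994.
floor = 13.
k_max = max(1, 13) = 13.

13


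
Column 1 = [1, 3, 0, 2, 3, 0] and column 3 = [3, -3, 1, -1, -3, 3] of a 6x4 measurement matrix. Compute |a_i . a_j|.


Inner product: 1*3 + 3*-3 + 0*1 + 2*-1 + 3*-3 + 0*3
Products: [3, -9, 0, -2, -9, 0]
Sum = -17.
|dot| = 17.

17


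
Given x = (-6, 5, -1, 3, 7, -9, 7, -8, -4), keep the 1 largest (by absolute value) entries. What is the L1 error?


Sorted |x_i| descending: [9, 8, 7, 7, 6, 5, 4, 3, 1]
Keep top 1: [9]
Tail entries: [8, 7, 7, 6, 5, 4, 3, 1]
L1 error = sum of tail = 41.

41


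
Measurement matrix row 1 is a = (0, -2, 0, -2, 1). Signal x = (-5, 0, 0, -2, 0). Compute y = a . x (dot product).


Non-zero terms: ['0*-5', '-2*-2']
Products: [0, 4]
y = sum = 4.

4


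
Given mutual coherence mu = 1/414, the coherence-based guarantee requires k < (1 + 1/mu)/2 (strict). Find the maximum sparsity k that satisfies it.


1/mu = 414.
1 + 1/mu = 415.
(1 + 1/mu)/2 = 207.5 is not an integer, so k_max = floor(207.5) = 207.

207


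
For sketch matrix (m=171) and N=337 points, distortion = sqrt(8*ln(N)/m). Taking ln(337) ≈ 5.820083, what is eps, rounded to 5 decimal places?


ln(337) ≈ 5.820083.
8*ln(N)/m ≈ 8*5.820083/171 ≈ 0.27228458.
eps = sqrt(0.27228458) ≈ 0.5218089 ≈ 0.52181.

0.52181


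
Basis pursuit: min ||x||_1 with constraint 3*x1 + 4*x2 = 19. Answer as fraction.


Axis intercepts:
  x1 = 19/3, x2 = 0: L1 = 19/3
  x1 = 0, x2 = 19/4: L1 = 19/4
x* = (0, 19/4)
||x*||_1 = 19/4.

19/4


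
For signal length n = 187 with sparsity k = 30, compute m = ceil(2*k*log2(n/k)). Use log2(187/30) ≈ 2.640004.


log2(n/k) = log2(187/30) ≈ 2.640004.
2*k*log2(n/k) ≈ 2*30*2.640004 = 158.40024.
m = ceil(158.40024) = 159.

159


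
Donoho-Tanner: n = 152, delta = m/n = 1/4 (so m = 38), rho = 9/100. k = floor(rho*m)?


m = 1/4*152 = 38.
rho = 9/100.
rho*m = 9/100*38 = 3.42.
k = floor(3.42) = 3.

3


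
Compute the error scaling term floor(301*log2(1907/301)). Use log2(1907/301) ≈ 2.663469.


log2(n/k) = log2(1907/301) ≈ 2.663469.
k*log2(n/k) ≈ 301*2.663469 = 801.704169.
floor(801.704169) = 801.

801


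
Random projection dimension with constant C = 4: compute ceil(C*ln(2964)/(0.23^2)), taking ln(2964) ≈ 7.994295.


ln(2964) ≈ 7.994295.
eps^2 = 0.23^2 = 0.0529.
C*ln(N)/eps^2 ≈ 4*7.994295/0.0529 ≈ 604.4836.
m = ceil(604.4836) = 605.

605


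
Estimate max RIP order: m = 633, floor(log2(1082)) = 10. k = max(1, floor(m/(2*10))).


floor(log2(1082)) = 10.
2*10 = 20.
m/(2*floor(log2(n))) = 633/20 ≈ 31.65.
floor = 31.
k = max(1, 31) = 31.

31


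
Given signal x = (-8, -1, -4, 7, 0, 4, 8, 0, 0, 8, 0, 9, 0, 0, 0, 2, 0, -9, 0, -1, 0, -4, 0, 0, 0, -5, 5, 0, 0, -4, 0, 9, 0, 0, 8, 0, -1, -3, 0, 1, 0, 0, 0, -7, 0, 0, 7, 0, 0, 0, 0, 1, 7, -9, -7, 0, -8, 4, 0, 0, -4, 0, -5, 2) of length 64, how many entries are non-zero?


Non-zero positions: [0, 1, 2, 3, 5, 6, 9, 11, 15, 17, 19, 21, 25, 26, 29, 31, 34, 36, 37, 39, 43, 46, 51, 52, 53, 54, 56, 57, 60, 62, 63].
Sparsity = 31.

31


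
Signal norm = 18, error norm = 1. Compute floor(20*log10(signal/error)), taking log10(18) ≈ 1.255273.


||x||/||e|| = 18/1 = 18.
log10(18) ≈ 1.255273.
20*log10(||x||/||e||) ≈ 20*1.255273 = 25.10546.
floor(25.10546) = 25.

25


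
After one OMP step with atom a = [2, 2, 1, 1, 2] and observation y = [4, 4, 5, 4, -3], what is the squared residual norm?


a^T a = 14.
a^T y = 19.
coeff = 19/14 = 19/14.
||r||^2 = 787/14.

787/14


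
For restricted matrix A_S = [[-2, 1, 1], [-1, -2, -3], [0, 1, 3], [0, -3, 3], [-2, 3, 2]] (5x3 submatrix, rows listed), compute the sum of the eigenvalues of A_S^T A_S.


Sum of eigenvalues of A_S^T A_S = trace(A_S^T A_S) = sum of squared column norms of A_S.
A_S^T A_S diagonal: [9, 24, 32].
trace = 9 + 24 + 32 = 65.

65


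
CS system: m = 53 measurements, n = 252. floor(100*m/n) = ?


100*m/n = 100*53/252 ≈ 21.0317.
floor = 21.

21


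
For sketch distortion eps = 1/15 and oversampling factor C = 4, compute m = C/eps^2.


1/eps = 15.
(1/eps)^2 = 225.
m = 4*225 = 900.

900


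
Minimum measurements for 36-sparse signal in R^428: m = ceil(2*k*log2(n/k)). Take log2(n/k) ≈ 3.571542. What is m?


log2(n/k) = log2(428/36) ≈ 3.571542.
2*k*log2(n/k) ≈ 2*36*3.571542 = 257.151024.
m = ceil(257.151024) = 258.

258


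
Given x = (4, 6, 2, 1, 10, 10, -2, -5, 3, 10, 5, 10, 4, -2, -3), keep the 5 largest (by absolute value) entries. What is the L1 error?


Sorted |x_i| descending: [10, 10, 10, 10, 6, 5, 5, 4, 4, 3, 3, 2, 2, 2, 1]
Keep top 5: [10, 10, 10, 10, 6]
Tail entries: [5, 5, 4, 4, 3, 3, 2, 2, 2, 1]
L1 error = sum of tail = 31.

31


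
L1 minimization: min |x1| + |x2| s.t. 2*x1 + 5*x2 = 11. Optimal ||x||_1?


Axis intercepts:
  x1 = 11/2, x2 = 0: L1 = 11/2
  x1 = 0, x2 = 11/5: L1 = 11/5
x* = (0, 11/5)
||x*||_1 = 11/5.

11/5


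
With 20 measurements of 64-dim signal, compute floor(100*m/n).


100*m/n = 100*20/64 ≈ 31.25.
floor = 31.

31


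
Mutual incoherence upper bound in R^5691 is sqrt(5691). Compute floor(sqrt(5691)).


75^2 = 5625 <= 5691 < 5776 = 76^2, so 75 <= sqrt(5691) < 76.
floor(sqrt(5691)) = 75.

75


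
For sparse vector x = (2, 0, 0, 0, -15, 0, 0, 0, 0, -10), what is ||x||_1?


Non-zero entries: [(0, 2), (4, -15), (9, -10)]
Absolute values: [2, 15, 10]
||x||_1 = sum = 27.

27


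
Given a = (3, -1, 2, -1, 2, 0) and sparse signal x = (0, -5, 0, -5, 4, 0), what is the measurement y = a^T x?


Non-zero terms: ['-1*-5', '-1*-5', '2*4']
Products: [5, 5, 8]
y = sum = 18.

18


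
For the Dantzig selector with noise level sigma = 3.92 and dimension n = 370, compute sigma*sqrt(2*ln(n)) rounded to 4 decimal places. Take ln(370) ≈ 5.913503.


ln(370) ≈ 5.913503.
2*ln(n) ≈ 11.827006.
sqrt(2*ln(n)) ≈ sqrt(11.827006) ≈ 3.439041.
threshold ≈ 3.92*3.439041 = 13.48104072 ≈ 13.4810.

13.4810


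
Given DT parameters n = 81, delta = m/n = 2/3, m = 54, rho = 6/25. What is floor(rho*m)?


m = 2/3*81 = 54.
rho = 6/25.
rho*m = 6/25*54 = 12.96.
k = floor(12.96) = 12.

12


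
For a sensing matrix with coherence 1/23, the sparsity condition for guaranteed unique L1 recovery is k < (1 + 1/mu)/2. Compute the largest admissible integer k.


1/mu = 23.
1 + 1/mu = 24.
(1 + 1/mu)/2 = 12 is an integer and the inequality is strict, so k_max = 12 - 1 = 11.

11


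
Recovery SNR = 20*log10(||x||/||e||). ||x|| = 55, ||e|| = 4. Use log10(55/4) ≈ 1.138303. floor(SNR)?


||x||/||e|| = 55/4.
log10(55/4) ≈ 1.138303.
20*log10(||x||/||e||) ≈ 20*1.138303 = 22.76606.
floor(22.76606) = 22.

22


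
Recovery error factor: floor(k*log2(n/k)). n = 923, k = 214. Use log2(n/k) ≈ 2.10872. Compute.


log2(n/k) = log2(923/214) ≈ 2.10872.
k*log2(n/k) ≈ 214*2.10872 = 451.26608.
floor(451.26608) = 451.

451


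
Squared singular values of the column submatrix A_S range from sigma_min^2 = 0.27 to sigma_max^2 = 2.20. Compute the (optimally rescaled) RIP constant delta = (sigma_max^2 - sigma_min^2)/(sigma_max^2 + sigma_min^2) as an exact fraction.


lambda_max - lambda_min = 2.20 - 0.27 = 1.93.
lambda_max + lambda_min = 2.20 + 0.27 = 2.47.
delta = 1.93/2.47 = 193/247.

193/247


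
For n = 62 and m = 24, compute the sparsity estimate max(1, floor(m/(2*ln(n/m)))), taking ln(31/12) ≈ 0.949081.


n/m = 62/24 = 31/12.
ln(n/m) ≈ 0.949081.
2*ln(n/m) ≈ 1.898162.
m/(2*ln(n/m)) ≈ 24/1.898162 ≈ 12.6438.
floor = 12.
k_max = max(1, 12) = 12.

12


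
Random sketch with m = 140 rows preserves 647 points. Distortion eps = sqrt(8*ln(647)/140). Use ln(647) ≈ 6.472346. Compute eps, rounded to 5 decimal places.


ln(647) ≈ 6.472346.
8*ln(N)/m ≈ 8*6.472346/140 ≈ 0.36984834.
eps = sqrt(0.36984834) ≈ 0.6081516 ≈ 0.60815.

0.60815


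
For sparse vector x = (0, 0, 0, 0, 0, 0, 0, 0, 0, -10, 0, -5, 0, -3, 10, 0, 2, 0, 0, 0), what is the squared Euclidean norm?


Non-zero entries: [(9, -10), (11, -5), (13, -3), (14, 10), (16, 2)]
Squares: [100, 25, 9, 100, 4]
||x||_2^2 = sum = 238.

238


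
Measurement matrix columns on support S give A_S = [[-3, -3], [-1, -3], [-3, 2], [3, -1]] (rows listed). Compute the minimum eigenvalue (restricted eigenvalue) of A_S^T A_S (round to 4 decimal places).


A_S^T A_S = [[28, 3], [3, 23]].
trace = 51.
det = 635.
disc = trace^2 - 4*det = 2601 - 4*635 = 61.
sqrt(61) ≈ 7.810250.
lam_min = (51 - sqrt(61))/2 ≈ (51 - 7.810250)/2 = 21.594875 ≈ 21.5949.

21.5949


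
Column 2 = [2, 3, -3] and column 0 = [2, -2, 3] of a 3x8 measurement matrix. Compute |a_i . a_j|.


Inner product: 2*2 + 3*-2 + -3*3
Products: [4, -6, -9]
Sum = -11.
|dot| = 11.

11


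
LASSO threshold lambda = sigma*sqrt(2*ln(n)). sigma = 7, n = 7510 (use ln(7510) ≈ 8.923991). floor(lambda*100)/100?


ln(7510) ≈ 8.923991.
2*ln(n) ≈ 17.847982.
sqrt(2*ln(n)) ≈ sqrt(17.847982) ≈ 4.224687.
lambda ≈ 7*4.224687 = 29.572809.
floor(lambda*100)/100 = 29.57.

29.57


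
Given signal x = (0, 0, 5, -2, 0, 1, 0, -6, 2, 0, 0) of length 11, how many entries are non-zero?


Non-zero positions: [2, 3, 5, 7, 8].
Sparsity = 5.

5


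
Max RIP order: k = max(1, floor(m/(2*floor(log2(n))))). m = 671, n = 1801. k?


floor(log2(1801)) = 10.
2*10 = 20.
m/(2*floor(log2(n))) = 671/20 ≈ 33.55.
floor = 33.
k = max(1, 33) = 33.

33


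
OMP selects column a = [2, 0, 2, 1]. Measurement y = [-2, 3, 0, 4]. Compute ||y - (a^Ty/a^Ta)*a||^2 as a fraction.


a^T a = 9.
a^T y = 0.
coeff = 0/9 = 0.
||r||^2 = 29.

29


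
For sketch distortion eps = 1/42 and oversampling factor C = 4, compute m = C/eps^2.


1/eps = 42.
(1/eps)^2 = 1764.
m = 4*1764 = 7056.

7056


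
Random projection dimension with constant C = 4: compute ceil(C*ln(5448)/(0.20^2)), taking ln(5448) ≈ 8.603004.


ln(5448) ≈ 8.603004.
eps^2 = 0.20^2 = 0.04.
C*ln(N)/eps^2 ≈ 4*8.603004/0.04 ≈ 860.3004.
m = ceil(860.3004) = 861.

861


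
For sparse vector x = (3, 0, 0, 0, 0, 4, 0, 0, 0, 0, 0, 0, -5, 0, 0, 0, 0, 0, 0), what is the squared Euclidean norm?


Non-zero entries: [(0, 3), (5, 4), (12, -5)]
Squares: [9, 16, 25]
||x||_2^2 = sum = 50.

50


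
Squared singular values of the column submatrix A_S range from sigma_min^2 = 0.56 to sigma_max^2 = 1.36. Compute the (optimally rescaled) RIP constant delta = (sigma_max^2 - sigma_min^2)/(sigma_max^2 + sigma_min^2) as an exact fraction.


lambda_max - lambda_min = 1.36 - 0.56 = 0.80.
lambda_max + lambda_min = 1.36 + 0.56 = 1.92.
delta = 0.80/1.92 = 80/192 = 5/12.

5/12


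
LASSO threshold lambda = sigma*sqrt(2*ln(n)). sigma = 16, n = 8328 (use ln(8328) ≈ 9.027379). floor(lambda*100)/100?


ln(8328) ≈ 9.027379.
2*ln(n) ≈ 18.054758.
sqrt(2*ln(n)) ≈ sqrt(18.054758) ≈ 4.249089.
lambda ≈ 16*4.249089 = 67.985424.
floor(lambda*100)/100 = 67.98.

67.98


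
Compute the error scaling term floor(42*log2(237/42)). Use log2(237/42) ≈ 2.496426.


log2(n/k) = log2(237/42) ≈ 2.496426.
k*log2(n/k) ≈ 42*2.496426 = 104.849892.
floor(104.849892) = 104.

104


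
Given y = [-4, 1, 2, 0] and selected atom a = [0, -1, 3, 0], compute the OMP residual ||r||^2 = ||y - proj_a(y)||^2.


a^T a = 10.
a^T y = 5.
coeff = 5/10 = 1/2.
||r||^2 = 37/2.

37/2


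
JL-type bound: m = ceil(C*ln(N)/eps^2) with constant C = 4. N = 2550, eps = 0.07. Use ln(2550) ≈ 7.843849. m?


ln(2550) ≈ 7.843849.
eps^2 = 0.07^2 = 0.0049.
C*ln(N)/eps^2 ≈ 4*7.843849/0.0049 ≈ 6403.142.
m = ceil(6403.142) = 6404.

6404


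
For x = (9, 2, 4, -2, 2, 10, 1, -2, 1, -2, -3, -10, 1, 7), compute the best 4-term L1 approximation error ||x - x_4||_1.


Sorted |x_i| descending: [10, 10, 9, 7, 4, 3, 2, 2, 2, 2, 2, 1, 1, 1]
Keep top 4: [10, 10, 9, 7]
Tail entries: [4, 3, 2, 2, 2, 2, 2, 1, 1, 1]
L1 error = sum of tail = 20.

20


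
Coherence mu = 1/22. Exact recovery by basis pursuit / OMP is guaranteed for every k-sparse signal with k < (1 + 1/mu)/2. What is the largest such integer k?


1/mu = 22.
1 + 1/mu = 23.
(1 + 1/mu)/2 = 11.5 is not an integer, so k_max = floor(11.5) = 11.

11


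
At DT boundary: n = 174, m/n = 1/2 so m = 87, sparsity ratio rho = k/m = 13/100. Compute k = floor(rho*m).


m = 1/2*174 = 87.
rho = 13/100.
rho*m = 13/100*87 = 11.31.
k = floor(11.31) = 11.

11


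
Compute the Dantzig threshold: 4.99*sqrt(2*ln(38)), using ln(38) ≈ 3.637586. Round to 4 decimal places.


ln(38) ≈ 3.637586.
2*ln(n) ≈ 7.275172.
sqrt(2*ln(n)) ≈ sqrt(7.275172) ≈ 2.697253.
threshold ≈ 4.99*2.697253 = 13.45929247 ≈ 13.4593.

13.4593


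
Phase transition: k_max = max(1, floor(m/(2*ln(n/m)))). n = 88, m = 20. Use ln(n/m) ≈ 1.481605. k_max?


n/m = 88/20 = 22/5.
ln(n/m) ≈ 1.481605.
2*ln(n/m) ≈ 2.96321.
m/(2*ln(n/m)) ≈ 20/2.96321 ≈ 6.7494.
floor = 6.
k_max = max(1, 6) = 6.

6


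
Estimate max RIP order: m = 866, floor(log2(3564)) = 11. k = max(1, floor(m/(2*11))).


floor(log2(3564)) = 11.
2*11 = 22.
m/(2*floor(log2(n))) = 866/22 ≈ 39.3636.
floor = 39.
k = max(1, 39) = 39.

39


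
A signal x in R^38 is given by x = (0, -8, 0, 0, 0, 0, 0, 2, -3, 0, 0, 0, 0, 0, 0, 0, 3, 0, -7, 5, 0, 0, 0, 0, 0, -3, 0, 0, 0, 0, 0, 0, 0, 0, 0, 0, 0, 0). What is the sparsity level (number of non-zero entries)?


Non-zero positions: [1, 7, 8, 16, 18, 19, 25].
Sparsity = 7.

7


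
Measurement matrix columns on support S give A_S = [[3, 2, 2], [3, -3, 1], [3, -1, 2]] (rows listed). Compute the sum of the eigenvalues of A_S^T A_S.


Sum of eigenvalues of A_S^T A_S = trace(A_S^T A_S) = sum of squared column norms of A_S.
A_S^T A_S diagonal: [27, 14, 9].
trace = 27 + 14 + 9 = 50.

50


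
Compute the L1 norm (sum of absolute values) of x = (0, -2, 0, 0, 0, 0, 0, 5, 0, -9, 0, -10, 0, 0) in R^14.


Non-zero entries: [(1, -2), (7, 5), (9, -9), (11, -10)]
Absolute values: [2, 5, 9, 10]
||x||_1 = sum = 26.

26


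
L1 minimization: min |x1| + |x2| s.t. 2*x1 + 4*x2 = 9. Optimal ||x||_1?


Axis intercepts:
  x1 = 9/2, x2 = 0: L1 = 9/2
  x1 = 0, x2 = 9/4: L1 = 9/4
x* = (0, 9/4)
||x*||_1 = 9/4.

9/4


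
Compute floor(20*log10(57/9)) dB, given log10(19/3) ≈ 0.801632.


||x||/||e|| = 57/9 = 19/3.
log10(19/3) ≈ 0.801632.
20*log10(||x||/||e||) ≈ 20*0.801632 = 16.03264.
floor(16.03264) = 16.

16


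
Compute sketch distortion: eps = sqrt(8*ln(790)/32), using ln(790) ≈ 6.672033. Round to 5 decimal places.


ln(790) ≈ 6.672033.
8*ln(N)/m ≈ 8*6.672033/32 ≈ 1.66800825.
eps = sqrt(1.66800825) ≈ 1.2915139 ≈ 1.29151.

1.29151


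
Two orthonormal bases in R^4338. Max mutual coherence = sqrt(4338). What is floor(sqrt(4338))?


65^2 = 4225 <= 4338 < 4356 = 66^2, so 65 <= sqrt(4338) < 66.
floor(sqrt(4338)) = 65.

65


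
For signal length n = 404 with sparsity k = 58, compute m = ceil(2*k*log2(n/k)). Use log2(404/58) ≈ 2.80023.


log2(n/k) = log2(404/58) ≈ 2.80023.
2*k*log2(n/k) ≈ 2*58*2.80023 = 324.82668.
m = ceil(324.82668) = 325.

325


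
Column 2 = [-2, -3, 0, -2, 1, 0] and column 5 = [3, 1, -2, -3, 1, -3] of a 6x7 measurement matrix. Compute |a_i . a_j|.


Inner product: -2*3 + -3*1 + 0*-2 + -2*-3 + 1*1 + 0*-3
Products: [-6, -3, 0, 6, 1, 0]
Sum = -2.
|dot| = 2.

2


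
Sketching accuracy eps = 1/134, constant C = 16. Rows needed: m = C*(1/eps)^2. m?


1/eps = 134.
(1/eps)^2 = 17956.
m = 16*17956 = 287296.

287296


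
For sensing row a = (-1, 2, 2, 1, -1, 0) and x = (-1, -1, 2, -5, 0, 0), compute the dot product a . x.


Non-zero terms: ['-1*-1', '2*-1', '2*2', '1*-5']
Products: [1, -2, 4, -5]
y = sum = -2.

-2


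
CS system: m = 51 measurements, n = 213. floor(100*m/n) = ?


100*m/n = 100*51/213 ≈ 23.9437.
floor = 23.

23


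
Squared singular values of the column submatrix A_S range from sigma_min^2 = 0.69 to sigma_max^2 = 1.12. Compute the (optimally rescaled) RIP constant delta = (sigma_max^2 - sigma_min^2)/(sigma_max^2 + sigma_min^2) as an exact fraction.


lambda_max - lambda_min = 1.12 - 0.69 = 0.43.
lambda_max + lambda_min = 1.12 + 0.69 = 1.81.
delta = 0.43/1.81 = 43/181.

43/181


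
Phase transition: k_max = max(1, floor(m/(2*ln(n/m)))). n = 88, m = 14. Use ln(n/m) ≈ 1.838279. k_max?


n/m = 88/14 = 44/7.
ln(n/m) ≈ 1.838279.
2*ln(n/m) ≈ 3.676558.
m/(2*ln(n/m)) ≈ 14/3.676558 ≈ 3.8079.
floor = 3.
k_max = max(1, 3) = 3.

3


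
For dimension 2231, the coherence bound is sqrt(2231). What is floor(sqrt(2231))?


47^2 = 2209 <= 2231 < 2304 = 48^2, so 47 <= sqrt(2231) < 48.
floor(sqrt(2231)) = 47.

47


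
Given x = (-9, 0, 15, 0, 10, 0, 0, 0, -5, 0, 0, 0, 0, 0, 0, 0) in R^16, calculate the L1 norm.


Non-zero entries: [(0, -9), (2, 15), (4, 10), (8, -5)]
Absolute values: [9, 15, 10, 5]
||x||_1 = sum = 39.

39


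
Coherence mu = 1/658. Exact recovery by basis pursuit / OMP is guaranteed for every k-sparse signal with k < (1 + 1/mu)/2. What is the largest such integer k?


1/mu = 658.
1 + 1/mu = 659.
(1 + 1/mu)/2 = 329.5 is not an integer, so k_max = floor(329.5) = 329.

329


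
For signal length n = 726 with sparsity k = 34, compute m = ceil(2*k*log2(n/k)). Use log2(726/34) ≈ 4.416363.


log2(n/k) = log2(726/34) ≈ 4.416363.
2*k*log2(n/k) ≈ 2*34*4.416363 = 300.312684.
m = ceil(300.312684) = 301.

301


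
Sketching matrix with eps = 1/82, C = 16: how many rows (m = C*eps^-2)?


1/eps = 82.
(1/eps)^2 = 6724.
m = 16*6724 = 107584.

107584


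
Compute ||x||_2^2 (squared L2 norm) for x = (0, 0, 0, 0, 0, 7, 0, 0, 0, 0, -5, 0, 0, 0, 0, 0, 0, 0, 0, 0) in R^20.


Non-zero entries: [(5, 7), (10, -5)]
Squares: [49, 25]
||x||_2^2 = sum = 74.

74


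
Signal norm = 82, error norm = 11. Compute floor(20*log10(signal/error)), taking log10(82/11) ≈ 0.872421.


||x||/||e|| = 82/11.
log10(82/11) ≈ 0.872421.
20*log10(||x||/||e||) ≈ 20*0.872421 = 17.44842.
floor(17.44842) = 17.

17


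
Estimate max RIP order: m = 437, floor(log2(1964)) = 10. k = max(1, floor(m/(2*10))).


floor(log2(1964)) = 10.
2*10 = 20.
m/(2*floor(log2(n))) = 437/20 ≈ 21.85.
floor = 21.
k = max(1, 21) = 21.

21


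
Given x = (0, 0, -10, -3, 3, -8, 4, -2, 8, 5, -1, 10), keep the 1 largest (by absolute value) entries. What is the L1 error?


Sorted |x_i| descending: [10, 10, 8, 8, 5, 4, 3, 3, 2, 1, 0, 0]
Keep top 1: [10]
Tail entries: [10, 8, 8, 5, 4, 3, 3, 2, 1, 0, 0]
L1 error = sum of tail = 44.

44


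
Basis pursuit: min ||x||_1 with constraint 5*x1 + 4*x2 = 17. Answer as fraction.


Axis intercepts:
  x1 = 17/5, x2 = 0: L1 = 17/5
  x1 = 0, x2 = 17/4: L1 = 17/4
x* = (17/5, 0)
||x*||_1 = 17/5.

17/5


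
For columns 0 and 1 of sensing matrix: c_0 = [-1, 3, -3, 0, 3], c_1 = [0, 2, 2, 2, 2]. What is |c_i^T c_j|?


Inner product: -1*0 + 3*2 + -3*2 + 0*2 + 3*2
Products: [0, 6, -6, 0, 6]
Sum = 6.
|dot| = 6.

6


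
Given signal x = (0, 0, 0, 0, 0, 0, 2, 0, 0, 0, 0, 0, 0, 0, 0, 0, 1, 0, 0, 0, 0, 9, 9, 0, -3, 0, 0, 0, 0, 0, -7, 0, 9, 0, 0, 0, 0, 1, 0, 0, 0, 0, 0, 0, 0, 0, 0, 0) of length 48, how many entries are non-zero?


Non-zero positions: [6, 16, 21, 22, 24, 30, 32, 37].
Sparsity = 8.

8


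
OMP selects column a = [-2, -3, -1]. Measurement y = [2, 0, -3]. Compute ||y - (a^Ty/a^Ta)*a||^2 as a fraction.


a^T a = 14.
a^T y = -1.
coeff = -1/14 = -1/14.
||r||^2 = 181/14.

181/14


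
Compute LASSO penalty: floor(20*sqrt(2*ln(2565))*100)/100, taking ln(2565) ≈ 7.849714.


ln(2565) ≈ 7.849714.
2*ln(n) ≈ 15.699428.
sqrt(2*ln(n)) ≈ sqrt(15.699428) ≈ 3.96225.
lambda ≈ 20*3.96225 = 79.245.
floor(lambda*100)/100 = 79.24.

79.24


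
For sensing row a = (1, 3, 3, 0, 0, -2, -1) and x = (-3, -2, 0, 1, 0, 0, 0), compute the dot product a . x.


Non-zero terms: ['1*-3', '3*-2', '0*1']
Products: [-3, -6, 0]
y = sum = -9.

-9


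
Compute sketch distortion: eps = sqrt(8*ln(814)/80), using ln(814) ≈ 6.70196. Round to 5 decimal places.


ln(814) ≈ 6.70196.
8*ln(N)/m ≈ 8*6.70196/80 ≈ 0.670196.
eps = sqrt(0.670196) ≈ 0.818655 ≈ 0.81866.

0.81866


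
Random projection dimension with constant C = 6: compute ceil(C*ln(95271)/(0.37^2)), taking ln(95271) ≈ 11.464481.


ln(95271) ≈ 11.464481.
eps^2 = 0.37^2 = 0.1369.
C*ln(N)/eps^2 ≈ 6*11.464481/0.1369 ≈ 502.4608.
m = ceil(502.4608) = 503.

503


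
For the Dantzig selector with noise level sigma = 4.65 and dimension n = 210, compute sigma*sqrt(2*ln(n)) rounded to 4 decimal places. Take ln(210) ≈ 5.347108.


ln(210) ≈ 5.347108.
2*ln(n) ≈ 10.694216.
sqrt(2*ln(n)) ≈ sqrt(10.694216) ≈ 3.270201.
threshold ≈ 4.65*3.270201 = 15.20643465 ≈ 15.2064.

15.2064


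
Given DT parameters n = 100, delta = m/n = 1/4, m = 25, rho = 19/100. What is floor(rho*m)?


m = 1/4*100 = 25.
rho = 19/100.
rho*m = 19/100*25 = 4.75.
k = floor(4.75) = 4.

4


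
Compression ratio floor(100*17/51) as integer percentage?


100*m/n = 100*17/51 ≈ 33.3333.
floor = 33.

33


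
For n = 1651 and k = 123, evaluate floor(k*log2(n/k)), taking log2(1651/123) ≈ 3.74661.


log2(n/k) = log2(1651/123) ≈ 3.74661.
k*log2(n/k) ≈ 123*3.74661 = 460.83303.
floor(460.83303) = 460.

460


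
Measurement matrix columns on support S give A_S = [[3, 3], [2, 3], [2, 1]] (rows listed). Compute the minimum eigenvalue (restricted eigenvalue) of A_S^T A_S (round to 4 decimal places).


A_S^T A_S = [[17, 17], [17, 19]].
trace = 36.
det = 34.
disc = trace^2 - 4*det = 1296 - 4*34 = 1160.
sqrt(1160) ≈ 34.058773.
lam_min = (36 - sqrt(1160))/2 ≈ (36 - 34.058773)/2 = 0.9706135 ≈ 0.9706.

0.9706


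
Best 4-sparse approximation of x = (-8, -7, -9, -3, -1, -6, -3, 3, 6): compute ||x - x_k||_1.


Sorted |x_i| descending: [9, 8, 7, 6, 6, 3, 3, 3, 1]
Keep top 4: [9, 8, 7, 6]
Tail entries: [6, 3, 3, 3, 1]
L1 error = sum of tail = 16.

16


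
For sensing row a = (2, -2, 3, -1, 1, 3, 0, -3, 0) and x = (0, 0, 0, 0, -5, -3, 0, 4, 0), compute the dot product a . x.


Non-zero terms: ['1*-5', '3*-3', '-3*4']
Products: [-5, -9, -12]
y = sum = -26.

-26


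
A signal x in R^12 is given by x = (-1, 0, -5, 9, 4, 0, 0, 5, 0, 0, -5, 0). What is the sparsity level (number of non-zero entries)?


Non-zero positions: [0, 2, 3, 4, 7, 10].
Sparsity = 6.

6


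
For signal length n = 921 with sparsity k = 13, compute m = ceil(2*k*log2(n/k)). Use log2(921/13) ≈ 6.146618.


log2(n/k) = log2(921/13) ≈ 6.146618.
2*k*log2(n/k) ≈ 2*13*6.146618 = 159.812068.
m = ceil(159.812068) = 160.

160


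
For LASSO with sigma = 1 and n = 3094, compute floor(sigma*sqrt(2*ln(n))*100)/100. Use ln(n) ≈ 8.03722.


ln(3094) ≈ 8.03722.
2*ln(n) ≈ 16.07444.
sqrt(2*ln(n)) ≈ sqrt(16.07444) ≈ 4.009294.
lambda ≈ 1*4.009294 = 4.009294.
floor(lambda*100)/100 = 4.00.

4.00


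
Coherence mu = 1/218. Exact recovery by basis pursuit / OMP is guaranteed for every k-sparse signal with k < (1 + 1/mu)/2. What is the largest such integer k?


1/mu = 218.
1 + 1/mu = 219.
(1 + 1/mu)/2 = 109.5 is not an integer, so k_max = floor(109.5) = 109.

109


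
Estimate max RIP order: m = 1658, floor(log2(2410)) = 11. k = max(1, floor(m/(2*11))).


floor(log2(2410)) = 11.
2*11 = 22.
m/(2*floor(log2(n))) = 1658/22 ≈ 75.3636.
floor = 75.
k = max(1, 75) = 75.

75


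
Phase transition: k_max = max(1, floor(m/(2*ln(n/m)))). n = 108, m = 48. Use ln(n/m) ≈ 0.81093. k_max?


n/m = 108/48 = 9/4.
ln(n/m) ≈ 0.81093.
2*ln(n/m) ≈ 1.62186.
m/(2*ln(n/m)) ≈ 48/1.62186 ≈ 29.5956.
floor = 29.
k_max = max(1, 29) = 29.

29
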